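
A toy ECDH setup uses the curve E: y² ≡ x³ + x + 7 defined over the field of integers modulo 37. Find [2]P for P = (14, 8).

tangent at (14, 8): λ = (3·14² + 1)/(2·8) ≡ 34/16. 16⁻¹ ≡ 7 (mod 37) since 16·7 = 112 ≡ 1, so λ ≡ 34·7 ≡ 16.
  x = λ² - 14 - 14 = 256 - 28 ≡ 6; y = λ·(14 - 6) - 8 ≡ 9. → (6, 9)

(6, 9)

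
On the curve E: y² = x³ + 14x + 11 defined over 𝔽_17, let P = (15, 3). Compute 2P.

tangent at (15, 3): λ = (3·15² + 14)/(2·3) ≡ 9/6. 6⁻¹ ≡ 3 (mod 17), so λ ≡ 9·3 ≡ 10.
  x = λ² - 15 - 15 = 100 - 30 ≡ 2; y = λ·(15 - 2) - 3 ≡ 8. → (2, 8)

(2, 8)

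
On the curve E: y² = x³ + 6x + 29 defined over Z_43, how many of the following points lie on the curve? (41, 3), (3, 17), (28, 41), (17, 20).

(41, 3): 3² ≡ 9, rhs ≡ 9 → on.
(3, 17): 17² ≡ 31, rhs ≡ 31 → on.
(28, 41): 41² ≡ 4, rhs ≡ 4 → on.
(17, 20): 20² ≡ 13, rhs ≡ 13 → on.

4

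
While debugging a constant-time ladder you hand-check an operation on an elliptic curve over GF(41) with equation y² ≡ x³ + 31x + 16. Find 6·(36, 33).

Write Q = (36, 33).
Double-and-add on 6 = (110)₂. Start with Q = (36, 33) for the leading 1-bit.
double: tangent at (36, 33): λ = (3·36² + 31)/(2·33) ≡ 24/25. 25⁻¹ ≡ 23 (mod 41), so λ ≡ 24·23 ≡ 19.
  x = λ² - 36 - 36 = 361 - 72 ≡ 2; y = λ·(36 - 2) - 33 ≡ 39. → (2, 39)
add Q: (2, 39) + (36, 33). λ = (33 - 39)/(36 - 2) ≡ 35/34 mod 41. 34⁻¹ ≡ 35 (mod 41) since 34·35 = 1190 ≡ 1, so λ ≡ 36.
  x = λ² - 2 - 36 = 1296 - 38 ≡ 28; y = λ·(2 - 28) - 39 ≡ 9. → (28, 9)
double: tangent at (28, 9): λ = (3·28² + 31)/(2·9) ≡ 5/18. 18⁻¹ ≡ 16 (mod 41), so λ ≡ 5·16 ≡ 39.
  x = λ² - 28 - 28 = 1521 - 56 ≡ 30; y = λ·(28 - 30) - 9 ≡ 36. → (30, 36)

(30, 36)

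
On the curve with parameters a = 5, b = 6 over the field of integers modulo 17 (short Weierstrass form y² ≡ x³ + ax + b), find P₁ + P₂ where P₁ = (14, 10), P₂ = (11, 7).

(14, 10) + (11, 7). λ = (7 - 10)/(11 - 14) ≡ 14/14 mod 17. 14⁻¹ ≡ 11 (mod 17), so λ ≡ 1.
  x = λ² - 14 - 11 = 1 - 25 ≡ 10; y = λ·(14 - 10) - 10 ≡ 11. → (10, 11)

(10, 11)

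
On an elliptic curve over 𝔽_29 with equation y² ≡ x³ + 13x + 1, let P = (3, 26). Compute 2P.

tangent at (3, 26): λ = (3·3² + 13)/(2·26) ≡ 11/23. 23⁻¹ ≡ 24 (mod 29), so λ ≡ 11·24 ≡ 3.
  x = λ² - 3 - 3 = 9 - 6 ≡ 3; y = λ·(3 - 3) - 26 ≡ 3. → (3, 3)

(3, 3)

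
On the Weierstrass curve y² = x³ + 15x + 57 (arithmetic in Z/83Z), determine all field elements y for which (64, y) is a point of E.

x³ + 15x + 57 = 263161 ≡ 51 (mod 83).
Square roots of 51 mod 83: 36 and 47 (since 36² = 1296 ≡ 51).

36, 47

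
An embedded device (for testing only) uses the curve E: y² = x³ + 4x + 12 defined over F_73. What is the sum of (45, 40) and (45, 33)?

O

The two points share x = 45 and their y-coordinates satisfy 40 + 33 ≡ 0 (mod 73), so they are inverses. Their sum is the point at infinity.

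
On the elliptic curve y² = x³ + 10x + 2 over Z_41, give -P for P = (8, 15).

-(8, 15) = (8, -15 mod 41) = (8, 26).

(8, 26)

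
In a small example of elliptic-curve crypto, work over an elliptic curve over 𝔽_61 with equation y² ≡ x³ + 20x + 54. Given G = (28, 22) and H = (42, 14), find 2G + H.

First 2G:
Repeated addition: build up to 2G.
2G: tangent at (28, 22): λ = (3·28² + 20)/(2·22) ≡ 54/44. 44⁻¹ ≡ 43 (mod 61), so λ ≡ 54·43 ≡ 4.
  x = λ² - 28 - 28 = 16 - 56 ≡ 21; y = λ·(28 - 21) - 22 ≡ 6. → (21, 6)
2G = (21, 6).
Finally 2G + H:
(21, 6) + (42, 14). λ = (14 - 6)/(42 - 21) ≡ 8/21 mod 61. 21⁻¹ ≡ 32 (mod 61) since 21·32 = 672 ≡ 1, so λ ≡ 12.
  x = λ² - 21 - 42 = 144 - 63 ≡ 20; y = λ·(21 - 20) - 6 ≡ 6. → (20, 6)

(20, 6)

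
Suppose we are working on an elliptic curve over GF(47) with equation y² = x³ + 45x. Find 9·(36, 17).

(37, 30)

Write P = (36, 17).
Repeated addition: build up to 9P.
2P: tangent at (36, 17): λ = (3·36² + 45)/(2·17) ≡ 32/34. 34⁻¹ ≡ 18 (mod 47), so λ ≡ 32·18 ≡ 12.
  x = λ² - 36 - 36 = 144 - 72 ≡ 25; y = λ·(36 - 25) - 17 ≡ 21. → (25, 21)
3P: (25, 21) + (36, 17). λ = (17 - 21)/(36 - 25) ≡ 43/11 mod 47. 11⁻¹ ≡ 30 (mod 47), so λ ≡ 21.
  x = λ² - 25 - 36 = 441 - 61 ≡ 4; y = λ·(25 - 4) - 21 ≡ 44. → (4, 44)
4P: (4, 44) + (36, 17). λ = (17 - 44)/(36 - 4) ≡ 20/32 mod 47. 32⁻¹ ≡ 25 (mod 47), so λ ≡ 30.
  x = λ² - 4 - 36 = 900 - 40 ≡ 14; y = λ·(4 - 14) - 44 ≡ 32. → (14, 32)
5P: (14, 32) + (36, 17). λ = (17 - 32)/(36 - 14) ≡ 32/22 mod 47. 22⁻¹ ≡ 15 (mod 47) since 22·15 = 330 ≡ 1, so λ ≡ 10.
  x = λ² - 14 - 36 = 100 - 50 ≡ 3; y = λ·(14 - 3) - 32 ≡ 31. → (3, 31)
6P: (3, 31) + (36, 17). λ = (17 - 31)/(36 - 3) ≡ 33/33 mod 47. 33⁻¹ ≡ 10 (mod 47), so λ ≡ 1.
  x = λ² - 3 - 36 = 1 - 39 ≡ 9; y = λ·(3 - 9) - 31 ≡ 10. → (9, 10)
7P: (9, 10) + (36, 17). λ = (17 - 10)/(36 - 9) ≡ 7/27 mod 47. 27⁻¹ ≡ 7 (mod 47), so λ ≡ 2.
  x = λ² - 9 - 36 = 4 - 45 ≡ 6; y = λ·(9 - 6) - 10 ≡ 43. → (6, 43)
8P: (6, 43) + (36, 17). λ = (17 - 43)/(36 - 6) ≡ 21/30 mod 47. 30⁻¹ ≡ 11 (mod 47), so λ ≡ 43.
  x = λ² - 6 - 36 = 1849 - 42 ≡ 21; y = λ·(6 - 21) - 43 ≡ 17. → (21, 17)
9P: (21, 17) + (36, 17). λ = (17 - 17)/(36 - 21) ≡ 0/15 mod 47. 15⁻¹ ≡ 22 (mod 47) since 15·22 = 330 ≡ 1, so λ ≡ 0.
  x = λ² - 21 - 36 = 0 - 57 ≡ 37; y = λ·(21 - 37) - 17 ≡ 30. → (37, 30)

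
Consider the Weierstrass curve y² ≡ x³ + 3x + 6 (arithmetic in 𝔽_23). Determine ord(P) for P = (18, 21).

2P: tangent at (18, 21): λ = (3·18² + 3)/(2·21) ≡ 9/19. 19⁻¹ ≡ 17 (mod 23) since 19·17 = 323 ≡ 1, so λ ≡ 9·17 ≡ 15.
  x = λ² - 18 - 18 = 225 - 36 ≡ 5; y = λ·(18 - 5) - 21 ≡ 13. → (5, 13)
3P: (5, 13) + (18, 21). λ = (21 - 13)/(18 - 5) ≡ 8/13 mod 23. 13⁻¹ ≡ 16 (mod 23), so λ ≡ 13.
  x = λ² - 5 - 18 = 169 - 23 ≡ 8; y = λ·(5 - 8) - 13 ≡ 17. → (8, 17)
4P: (8, 17) + (18, 21). λ = (21 - 17)/(18 - 8) ≡ 4/10 mod 23. 10⁻¹ ≡ 7 (mod 23) since 10·7 = 70 ≡ 1, so λ ≡ 5.
  x = λ² - 8 - 18 = 25 - 26 ≡ 22; y = λ·(8 - 22) - 17 ≡ 5. → (22, 5)
5P: (22, 5) + (18, 21). λ = (21 - 5)/(18 - 22) ≡ 16/19 mod 23. 19⁻¹ ≡ 17 (mod 23) since 19·17 = 323 ≡ 1, so λ ≡ 19.
  x = λ² - 22 - 18 = 361 - 40 ≡ 22; y = λ·(22 - 22) - 5 ≡ 18. → (22, 18)
6P: (22, 18) + (18, 21). λ = (21 - 18)/(18 - 22) ≡ 3/19 mod 23. 19⁻¹ ≡ 17 (mod 23), so λ ≡ 5.
  x = λ² - 22 - 18 = 25 - 40 ≡ 8; y = λ·(22 - 8) - 18 ≡ 6. → (8, 6)
7P: (8, 6) + (18, 21). λ = (21 - 6)/(18 - 8) ≡ 15/10 mod 23. 10⁻¹ ≡ 7 (mod 23), so λ ≡ 13.
  x = λ² - 8 - 18 = 169 - 26 ≡ 5; y = λ·(8 - 5) - 6 ≡ 10. → (5, 10)
8P: (5, 10) + (18, 21). λ = (21 - 10)/(18 - 5) ≡ 11/13 mod 23. 13⁻¹ ≡ 16 (mod 23) since 13·16 = 208 ≡ 1, so λ ≡ 15.
  x = λ² - 5 - 18 = 225 - 23 ≡ 18; y = λ·(5 - 18) - 10 ≡ 2. → (18, 2)
9P: (18, 2) + (18, 21): same x and y₁ ≡ -y₂, so the sum is ∞.
9P = ∞, so the order is 9.

9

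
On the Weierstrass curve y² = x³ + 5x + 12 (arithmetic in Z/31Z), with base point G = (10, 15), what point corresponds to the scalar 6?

Double-and-add on 6 = (110)₂. Start with G = (10, 15) for the leading 1-bit.
double: tangent at (10, 15): λ = (3·10² + 5)/(2·15) ≡ 26/30. 30⁻¹ ≡ 30 (mod 31), so λ ≡ 26·30 ≡ 5.
  x = λ² - 10 - 10 = 25 - 20 ≡ 5; y = λ·(10 - 5) - 15 ≡ 10. → (5, 10)
add G: (5, 10) + (10, 15). λ = (15 - 10)/(10 - 5) ≡ 5/5 mod 31. 5⁻¹ ≡ 25 (mod 31) since 5·25 = 125 ≡ 1, so λ ≡ 1.
  x = λ² - 5 - 10 = 1 - 15 ≡ 17; y = λ·(5 - 17) - 10 ≡ 9. → (17, 9)
double: tangent at (17, 9): λ = (3·17² + 5)/(2·9) ≡ 4/18. 18⁻¹ ≡ 19 (mod 31), so λ ≡ 4·19 ≡ 14.
  x = λ² - 17 - 17 = 196 - 34 ≡ 7; y = λ·(17 - 7) - 9 ≡ 7. → (7, 7)

(7, 7)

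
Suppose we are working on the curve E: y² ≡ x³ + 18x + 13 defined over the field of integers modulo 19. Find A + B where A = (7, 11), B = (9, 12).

(7, 11) + (9, 12). λ = (12 - 11)/(9 - 7) ≡ 1/2 mod 19. 2⁻¹ ≡ 10 (mod 19) since 2·10 = 20 ≡ 1, so λ ≡ 10.
  x = λ² - 7 - 9 = 100 - 16 ≡ 8; y = λ·(7 - 8) - 11 ≡ 17. → (8, 17)

(8, 17)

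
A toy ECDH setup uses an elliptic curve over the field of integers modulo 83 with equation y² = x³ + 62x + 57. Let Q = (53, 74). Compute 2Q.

tangent at (53, 74): λ = (3·53² + 62)/(2·74) ≡ 23/65. 65⁻¹ ≡ 23 (mod 83) since 65·23 = 1495 ≡ 1, so λ ≡ 23·23 ≡ 31.
  x = λ² - 53 - 53 = 961 - 106 ≡ 25; y = λ·(53 - 25) - 74 ≡ 47. → (25, 47)

(25, 47)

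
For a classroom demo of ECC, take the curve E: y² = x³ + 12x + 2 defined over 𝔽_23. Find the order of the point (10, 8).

2P: tangent at (10, 8): λ = (3·10² + 12)/(2·8) ≡ 13/16. 16⁻¹ ≡ 13 (mod 23), so λ ≡ 13·13 ≡ 8.
  x = λ² - 10 - 10 = 64 - 20 ≡ 21; y = λ·(10 - 21) - 8 ≡ 19. → (21, 19)
3P: (21, 19) + (10, 8). λ = (8 - 19)/(10 - 21) ≡ 12/12 mod 23. 12⁻¹ ≡ 2 (mod 23), so λ ≡ 1.
  x = λ² - 21 - 10 = 1 - 31 ≡ 16; y = λ·(21 - 16) - 19 ≡ 9. → (16, 9)
4P: (16, 9) + (10, 8). λ = (8 - 9)/(10 - 16) ≡ 22/17 mod 23. 17⁻¹ ≡ 19 (mod 23) since 17·19 = 323 ≡ 1, so λ ≡ 4.
  x = λ² - 16 - 10 = 16 - 26 ≡ 13; y = λ·(16 - 13) - 9 ≡ 3. → (13, 3)
5P: (13, 3) + (10, 8). λ = (8 - 3)/(10 - 13) ≡ 5/20 mod 23. 20⁻¹ ≡ 15 (mod 23), so λ ≡ 6.
  x = λ² - 13 - 10 = 36 - 23 ≡ 13; y = λ·(13 - 13) - 3 ≡ 20. → (13, 20)
6P: (13, 20) + (10, 8). λ = (8 - 20)/(10 - 13) ≡ 11/20 mod 23. 20⁻¹ ≡ 15 (mod 23) since 20·15 = 300 ≡ 1, so λ ≡ 4.
  x = λ² - 13 - 10 = 16 - 23 ≡ 16; y = λ·(13 - 16) - 20 ≡ 14. → (16, 14)
7P: (16, 14) + (10, 8). λ = (8 - 14)/(10 - 16) ≡ 17/17 mod 23. 17⁻¹ ≡ 19 (mod 23) since 17·19 = 323 ≡ 1, so λ ≡ 1.
  x = λ² - 16 - 10 = 1 - 26 ≡ 21; y = λ·(16 - 21) - 14 ≡ 4. → (21, 4)
8P: (21, 4) + (10, 8). λ = (8 - 4)/(10 - 21) ≡ 4/12 mod 23. 12⁻¹ ≡ 2 (mod 23) since 12·2 = 24 ≡ 1, so λ ≡ 8.
  x = λ² - 21 - 10 = 64 - 31 ≡ 10; y = λ·(21 - 10) - 4 ≡ 15. → (10, 15)
9P: (10, 15) + (10, 8): same x and y₁ ≡ -y₂, so the sum is O.
9P = O, so the order is 9.

9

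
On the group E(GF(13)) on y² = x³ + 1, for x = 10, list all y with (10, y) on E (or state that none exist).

0

x³ + 0x + 1 = 1001 ≡ 0 (mod 13).
Only y = 0 satisfies y² ≡ 0.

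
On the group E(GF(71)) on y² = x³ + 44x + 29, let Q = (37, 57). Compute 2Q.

(5, 27)

tangent at (37, 57): λ = (3·37² + 44)/(2·57) ≡ 33/43. 43⁻¹ ≡ 38 (mod 71) since 43·38 = 1634 ≡ 1, so λ ≡ 33·38 ≡ 47.
  x = λ² - 37 - 37 = 2209 - 74 ≡ 5; y = λ·(37 - 5) - 57 ≡ 27. → (5, 27)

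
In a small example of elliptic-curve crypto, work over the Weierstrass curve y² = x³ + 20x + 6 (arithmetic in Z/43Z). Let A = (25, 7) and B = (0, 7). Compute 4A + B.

(22, 0)

First 4A:
Repeated addition: build up to 4A.
2A: tangent at (25, 7): λ = (3·25² + 20)/(2·7) ≡ 3/14. 14⁻¹ ≡ 40 (mod 43), so λ ≡ 3·40 ≡ 34.
  x = λ² - 25 - 25 = 1156 - 50 ≡ 31; y = λ·(25 - 31) - 7 ≡ 4. → (31, 4)
3A: (31, 4) + (25, 7). λ = (7 - 4)/(25 - 31) ≡ 3/37 mod 43. 37⁻¹ ≡ 7 (mod 43) since 37·7 = 259 ≡ 1, so λ ≡ 21.
  x = λ² - 31 - 25 = 441 - 56 ≡ 41; y = λ·(31 - 41) - 4 ≡ 1. → (41, 1)
4A: (41, 1) + (25, 7). λ = (7 - 1)/(25 - 41) ≡ 6/27 mod 43. 27⁻¹ ≡ 8 (mod 43) since 27·8 = 216 ≡ 1, so λ ≡ 5.
  x = λ² - 41 - 25 = 25 - 66 ≡ 2; y = λ·(41 - 2) - 1 ≡ 22. → (2, 22)
4A = (2, 22).
Finally 4A + B:
(2, 22) + (0, 7). λ = (7 - 22)/(0 - 2) ≡ 28/41 mod 43. 41⁻¹ ≡ 21 (mod 43), so λ ≡ 29.
  x = λ² - 2 - 0 = 841 - 2 ≡ 22; y = λ·(2 - 22) - 22 ≡ 0. → (22, 0)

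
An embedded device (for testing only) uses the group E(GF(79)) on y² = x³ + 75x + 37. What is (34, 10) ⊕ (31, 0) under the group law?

(34, 10) + (31, 0). λ = (0 - 10)/(31 - 34) ≡ 69/76 mod 79. 76⁻¹ ≡ 26 (mod 79), so λ ≡ 56.
  x = λ² - 34 - 31 = 3136 - 65 ≡ 69; y = λ·(34 - 69) - 10 ≡ 5. → (69, 5)

(69, 5)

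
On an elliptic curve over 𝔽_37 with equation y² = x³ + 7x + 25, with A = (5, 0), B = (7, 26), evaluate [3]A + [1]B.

(9, 22)

First 3A:
Repeated addition: build up to 3A.
2A: (5, 0) + (5, 0): same x and y₁ ≡ -y₂, so the sum is the point at infinity.
3A: the point at infinity + (5, 0) = (5, 0) (identity).
3A = (5, 0).
Finally 3A + B:
(5, 0) + (7, 26). λ = (26 - 0)/(7 - 5) ≡ 26/2 mod 37. 2⁻¹ ≡ 19 (mod 37), so λ ≡ 13.
  x = λ² - 5 - 7 = 169 - 12 ≡ 9; y = λ·(5 - 9) - 0 ≡ 22. → (9, 22)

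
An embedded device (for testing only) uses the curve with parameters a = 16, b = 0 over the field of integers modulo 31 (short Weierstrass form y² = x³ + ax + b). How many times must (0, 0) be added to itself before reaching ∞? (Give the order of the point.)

2

2P: (0, 0) + (0, 0): same x and y₁ ≡ -y₂, so the sum is ∞.
2P = ∞, so the order is 2.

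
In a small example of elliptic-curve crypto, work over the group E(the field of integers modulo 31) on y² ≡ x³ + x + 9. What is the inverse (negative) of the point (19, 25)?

(19, 6)

-(19, 25) = (19, -25 mod 31) = (19, 6).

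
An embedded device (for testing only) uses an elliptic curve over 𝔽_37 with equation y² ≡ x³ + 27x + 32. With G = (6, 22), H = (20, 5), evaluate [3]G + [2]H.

First 3G:
Repeated addition: build up to 3G.
2G: tangent at (6, 22): λ = (3·6² + 27)/(2·22) ≡ 24/7. 7⁻¹ ≡ 16 (mod 37) since 7·16 = 112 ≡ 1, so λ ≡ 24·16 ≡ 14.
  x = λ² - 6 - 6 = 196 - 12 ≡ 36; y = λ·(6 - 36) - 22 ≡ 2. → (36, 2)
3G: (36, 2) + (6, 22). λ = (22 - 2)/(6 - 36) ≡ 20/7 mod 37. 7⁻¹ ≡ 16 (mod 37), so λ ≡ 24.
  x = λ² - 36 - 6 = 576 - 42 ≡ 16; y = λ·(36 - 16) - 2 ≡ 34. → (16, 34)
3G = (16, 34).
Next 2H:
Repeated addition: build up to 2H.
2H: tangent at (20, 5): λ = (3·20² + 27)/(2·5) ≡ 6/10. 10⁻¹ ≡ 26 (mod 37), so λ ≡ 6·26 ≡ 8.
  x = λ² - 20 - 20 = 64 - 40 ≡ 24; y = λ·(20 - 24) - 5 ≡ 0. → (24, 0)
2H = (24, 0).
Finally 3G + 2H:
(16, 34) + (24, 0). λ = (0 - 34)/(24 - 16) ≡ 3/8 mod 37. 8⁻¹ ≡ 14 (mod 37), so λ ≡ 5.
  x = λ² - 16 - 24 = 25 - 40 ≡ 22; y = λ·(16 - 22) - 34 ≡ 10. → (22, 10)

(22, 10)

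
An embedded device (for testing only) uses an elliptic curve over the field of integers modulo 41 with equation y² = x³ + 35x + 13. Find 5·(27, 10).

(16, 35)

Write Q = (27, 10).
Double-and-add on 5 = (101)₂. Start with Q = (27, 10) for the leading 1-bit.
double: tangent at (27, 10): λ = (3·27² + 35)/(2·10) ≡ 8/20. 20⁻¹ ≡ 39 (mod 41), so λ ≡ 8·39 ≡ 25.
  x = λ² - 27 - 27 = 625 - 54 ≡ 38; y = λ·(27 - 38) - 10 ≡ 2. → (38, 2)
double: tangent at (38, 2): λ = (3·38² + 35)/(2·2) ≡ 21/4. 4⁻¹ ≡ 31 (mod 41), so λ ≡ 21·31 ≡ 36.
  x = λ² - 38 - 38 = 1296 - 76 ≡ 31; y = λ·(38 - 31) - 2 ≡ 4. → (31, 4)
add Q: (31, 4) + (27, 10). λ = (10 - 4)/(27 - 31) ≡ 6/37 mod 41. 37⁻¹ ≡ 10 (mod 41) since 37·10 = 370 ≡ 1, so λ ≡ 19.
  x = λ² - 31 - 27 = 361 - 58 ≡ 16; y = λ·(31 - 16) - 4 ≡ 35. → (16, 35)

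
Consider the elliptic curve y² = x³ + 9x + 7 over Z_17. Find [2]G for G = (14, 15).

tangent at (14, 15): λ = (3·14² + 9)/(2·15) ≡ 2/13. 13⁻¹ ≡ 4 (mod 17) since 13·4 = 52 ≡ 1, so λ ≡ 2·4 ≡ 8.
  x = λ² - 14 - 14 = 64 - 28 ≡ 2; y = λ·(14 - 2) - 15 ≡ 13. → (2, 13)

(2, 13)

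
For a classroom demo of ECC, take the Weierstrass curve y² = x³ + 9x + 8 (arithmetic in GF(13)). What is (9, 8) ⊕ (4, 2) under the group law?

(9, 8) + (4, 2). λ = (2 - 8)/(4 - 9) ≡ 7/8 mod 13. 8⁻¹ ≡ 5 (mod 13), so λ ≡ 9.
  x = λ² - 9 - 4 = 81 - 13 ≡ 3; y = λ·(9 - 3) - 8 ≡ 7. → (3, 7)

(3, 7)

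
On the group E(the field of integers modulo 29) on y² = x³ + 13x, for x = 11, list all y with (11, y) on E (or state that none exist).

13, 16

x³ + 13x + 0 = 1474 ≡ 24 (mod 29).
Square roots of 24 mod 29: 13 and 16 (since 13² = 169 ≡ 24).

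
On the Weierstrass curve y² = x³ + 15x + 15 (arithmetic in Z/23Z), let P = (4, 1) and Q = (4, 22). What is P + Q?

O

The two points share x = 4 and their y-coordinates satisfy 1 + 22 ≡ 0 (mod 23), so they are inverses. Their sum is the point at infinity.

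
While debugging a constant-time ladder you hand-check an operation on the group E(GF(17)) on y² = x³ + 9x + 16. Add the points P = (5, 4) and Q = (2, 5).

(12, 4)

(5, 4) + (2, 5). λ = (5 - 4)/(2 - 5) ≡ 1/14 mod 17. 14⁻¹ ≡ 11 (mod 17) since 14·11 = 154 ≡ 1, so λ ≡ 11.
  x = λ² - 5 - 2 = 121 - 7 ≡ 12; y = λ·(5 - 12) - 4 ≡ 4. → (12, 4)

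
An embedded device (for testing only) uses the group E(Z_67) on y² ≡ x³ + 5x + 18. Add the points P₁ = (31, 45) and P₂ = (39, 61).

(1, 15)

(31, 45) + (39, 61). λ = (61 - 45)/(39 - 31) ≡ 16/8 mod 67. 8⁻¹ ≡ 42 (mod 67), so λ ≡ 2.
  x = λ² - 31 - 39 = 4 - 70 ≡ 1; y = λ·(31 - 1) - 45 ≡ 15. → (1, 15)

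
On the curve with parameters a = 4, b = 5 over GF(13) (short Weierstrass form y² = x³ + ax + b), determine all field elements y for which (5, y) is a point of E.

none

x³ + 4x + 5 = 150 ≡ 7 (mod 13).
7 is a non-residue mod 13; no y exists.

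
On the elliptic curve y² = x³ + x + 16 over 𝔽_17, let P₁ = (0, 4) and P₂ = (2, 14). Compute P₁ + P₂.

(0, 4) + (2, 14). λ = (14 - 4)/(2 - 0) ≡ 10/2 mod 17. 2⁻¹ ≡ 9 (mod 17) since 2·9 = 18 ≡ 1, so λ ≡ 5.
  x = λ² - 0 - 2 = 25 - 2 ≡ 6; y = λ·(0 - 6) - 4 ≡ 0. → (6, 0)

(6, 0)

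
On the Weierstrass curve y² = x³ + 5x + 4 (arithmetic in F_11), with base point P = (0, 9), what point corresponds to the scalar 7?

Repeated addition: build up to 7P.
2P: tangent at (0, 9): λ = (3·0² + 5)/(2·9) ≡ 5/7. 7⁻¹ ≡ 8 (mod 11), so λ ≡ 5·8 ≡ 7.
  x = λ² - 0 - 0 = 49 - 0 ≡ 5; y = λ·(0 - 5) - 9 ≡ 0. → (5, 0)
3P: (5, 0) + (0, 9). λ = (9 - 0)/(0 - 5) ≡ 9/6 mod 11. 6⁻¹ ≡ 2 (mod 11), so λ ≡ 7.
  x = λ² - 5 - 0 = 49 - 5 ≡ 0; y = λ·(5 - 0) - 0 ≡ 2. → (0, 2)
4P: (0, 2) + (0, 9): same x and y₁ ≡ -y₂, so the sum is O.
5P: O + (0, 9) = (0, 9) (identity).
6P: tangent at (0, 9): λ = (3·0² + 5)/(2·9) ≡ 5/7. 7⁻¹ ≡ 8 (mod 11) since 7·8 = 56 ≡ 1, so λ ≡ 5·8 ≡ 7.
  x = λ² - 0 - 0 = 49 - 0 ≡ 5; y = λ·(0 - 5) - 9 ≡ 0. → (5, 0)
7P: (5, 0) + (0, 9). λ = (9 - 0)/(0 - 5) ≡ 9/6 mod 11. 6⁻¹ ≡ 2 (mod 11) since 6·2 = 12 ≡ 1, so λ ≡ 7.
  x = λ² - 5 - 0 = 49 - 5 ≡ 0; y = λ·(5 - 0) - 0 ≡ 2. → (0, 2)

(0, 2)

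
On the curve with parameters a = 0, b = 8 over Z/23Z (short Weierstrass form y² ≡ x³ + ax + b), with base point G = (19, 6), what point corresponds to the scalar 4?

Double-and-add on 4 = (100)₂. Start with G = (19, 6) for the leading 1-bit.
double: tangent at (19, 6): λ = (3·19² + 0)/(2·6) ≡ 2/12. 12⁻¹ ≡ 2 (mod 23), so λ ≡ 2·2 ≡ 4.
  x = λ² - 19 - 19 = 16 - 38 ≡ 1; y = λ·(19 - 1) - 6 ≡ 20. → (1, 20)
double: tangent at (1, 20): λ = (3·1² + 0)/(2·20) ≡ 3/17. 17⁻¹ ≡ 19 (mod 23), so λ ≡ 3·19 ≡ 11.
  x = λ² - 1 - 1 = 121 - 2 ≡ 4; y = λ·(1 - 4) - 20 ≡ 16. → (4, 16)

(4, 16)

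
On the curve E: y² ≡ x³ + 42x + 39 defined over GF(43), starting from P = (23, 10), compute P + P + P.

(4, 23)

Repeated addition: build up to 3P.
2P: tangent at (23, 10): λ = (3·23² + 42)/(2·10) ≡ 38/20. 20⁻¹ ≡ 28 (mod 43), so λ ≡ 38·28 ≡ 32.
  x = λ² - 23 - 23 = 1024 - 46 ≡ 32; y = λ·(23 - 32) - 10 ≡ 3. → (32, 3)
3P: (32, 3) + (23, 10). λ = (10 - 3)/(23 - 32) ≡ 7/34 mod 43. 34⁻¹ ≡ 19 (mod 43), so λ ≡ 4.
  x = λ² - 32 - 23 = 16 - 55 ≡ 4; y = λ·(32 - 4) - 3 ≡ 23. → (4, 23)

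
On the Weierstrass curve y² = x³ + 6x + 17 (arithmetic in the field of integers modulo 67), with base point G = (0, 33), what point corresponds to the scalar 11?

Repeated addition: build up to 11G.
2G: tangent at (0, 33): λ = (3·0² + 6)/(2·33) ≡ 6/66. 66⁻¹ ≡ 66 (mod 67), so λ ≡ 6·66 ≡ 61.
  x = λ² - 0 - 0 = 3721 - 0 ≡ 36; y = λ·(0 - 36) - 33 ≡ 49. → (36, 49)
3G: (36, 49) + (0, 33). λ = (33 - 49)/(0 - 36) ≡ 51/31 mod 67. 31⁻¹ ≡ 13 (mod 67), so λ ≡ 60.
  x = λ² - 36 - 0 = 3600 - 36 ≡ 13; y = λ·(36 - 13) - 49 ≡ 58. → (13, 58)
4G: (13, 58) + (0, 33). λ = (33 - 58)/(0 - 13) ≡ 42/54 mod 67. 54⁻¹ ≡ 36 (mod 67), so λ ≡ 38.
  x = λ² - 13 - 0 = 1444 - 13 ≡ 24; y = λ·(13 - 24) - 58 ≡ 60. → (24, 60)
5G: (24, 60) + (0, 33). λ = (33 - 60)/(0 - 24) ≡ 40/43 mod 67. 43⁻¹ ≡ 53 (mod 67) since 43·53 = 2279 ≡ 1, so λ ≡ 43.
  x = λ² - 24 - 0 = 1849 - 24 ≡ 16; y = λ·(24 - 16) - 60 ≡ 16. → (16, 16)
6G: (16, 16) + (0, 33). λ = (33 - 16)/(0 - 16) ≡ 17/51 mod 67. 51⁻¹ ≡ 46 (mod 67), so λ ≡ 45.
  x = λ² - 16 - 0 = 2025 - 16 ≡ 66; y = λ·(16 - 66) - 16 ≡ 12. → (66, 12)
7G: (66, 12) + (0, 33). λ = (33 - 12)/(0 - 66) ≡ 21/1 mod 67. 1⁻¹ ≡ 1 (mod 67), so λ ≡ 21.
  x = λ² - 66 - 0 = 441 - 66 ≡ 40; y = λ·(66 - 40) - 12 ≡ 65. → (40, 65)
8G: (40, 65) + (0, 33). λ = (33 - 65)/(0 - 40) ≡ 35/27 mod 67. 27⁻¹ ≡ 5 (mod 67) since 27·5 = 135 ≡ 1, so λ ≡ 41.
  x = λ² - 40 - 0 = 1681 - 40 ≡ 33; y = λ·(40 - 33) - 65 ≡ 21. → (33, 21)
9G: (33, 21) + (0, 33). λ = (33 - 21)/(0 - 33) ≡ 12/34 mod 67. 34⁻¹ ≡ 2 (mod 67), so λ ≡ 24.
  x = λ² - 33 - 0 = 576 - 33 ≡ 7; y = λ·(33 - 7) - 21 ≡ 0. → (7, 0)
10G: (7, 0) + (0, 33). λ = (33 - 0)/(0 - 7) ≡ 33/60 mod 67. 60⁻¹ ≡ 19 (mod 67), so λ ≡ 24.
  x = λ² - 7 - 0 = 576 - 7 ≡ 33; y = λ·(7 - 33) - 0 ≡ 46. → (33, 46)
11G: (33, 46) + (0, 33). λ = (33 - 46)/(0 - 33) ≡ 54/34 mod 67. 34⁻¹ ≡ 2 (mod 67), so λ ≡ 41.
  x = λ² - 33 - 0 = 1681 - 33 ≡ 40; y = λ·(33 - 40) - 46 ≡ 2. → (40, 2)

(40, 2)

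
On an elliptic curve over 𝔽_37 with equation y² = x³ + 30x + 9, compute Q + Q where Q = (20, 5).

tangent at (20, 5): λ = (3·20² + 30)/(2·5) ≡ 9/10. 10⁻¹ ≡ 26 (mod 37) since 10·26 = 260 ≡ 1, so λ ≡ 9·26 ≡ 12.
  x = λ² - 20 - 20 = 144 - 40 ≡ 30; y = λ·(20 - 30) - 5 ≡ 23. → (30, 23)

(30, 23)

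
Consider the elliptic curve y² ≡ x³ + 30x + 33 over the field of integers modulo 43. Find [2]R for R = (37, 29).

(33, 25)

tangent at (37, 29): λ = (3·37² + 30)/(2·29) ≡ 9/15. 15⁻¹ ≡ 23 (mod 43), so λ ≡ 9·23 ≡ 35.
  x = λ² - 37 - 37 = 1225 - 74 ≡ 33; y = λ·(37 - 33) - 29 ≡ 25. → (33, 25)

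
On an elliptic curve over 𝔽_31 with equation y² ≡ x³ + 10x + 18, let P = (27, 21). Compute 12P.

Double-and-add on 12 = (1100)₂. Start with P = (27, 21) for the leading 1-bit.
double: tangent at (27, 21): λ = (3·27² + 10)/(2·21) ≡ 27/11. 11⁻¹ ≡ 17 (mod 31), so λ ≡ 27·17 ≡ 25.
  x = λ² - 27 - 27 = 625 - 54 ≡ 13; y = λ·(27 - 13) - 21 ≡ 19. → (13, 19)
add P: (13, 19) + (27, 21). λ = (21 - 19)/(27 - 13) ≡ 2/14 mod 31. 14⁻¹ ≡ 20 (mod 31), so λ ≡ 9.
  x = λ² - 13 - 27 = 81 - 40 ≡ 10; y = λ·(13 - 10) - 19 ≡ 8. → (10, 8)
double: tangent at (10, 8): λ = (3·10² + 10)/(2·8) ≡ 0/16. 16⁻¹ ≡ 2 (mod 31), so λ ≡ 0·2 ≡ 0.
  x = λ² - 10 - 10 = 0 - 20 ≡ 11; y = λ·(10 - 11) - 8 ≡ 23. → (11, 23)
double: tangent at (11, 23): λ = (3·11² + 10)/(2·23) ≡ 1/15. 15⁻¹ ≡ 29 (mod 31) since 15·29 = 435 ≡ 1, so λ ≡ 1·29 ≡ 29.
  x = λ² - 11 - 11 = 841 - 22 ≡ 13; y = λ·(11 - 13) - 23 ≡ 12. → (13, 12)

(13, 12)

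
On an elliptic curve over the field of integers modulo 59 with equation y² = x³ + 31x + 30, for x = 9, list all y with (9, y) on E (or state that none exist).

x³ + 31x + 30 = 1038 ≡ 35 (mod 59).
Square roots of 35 mod 59: 25 and 34 (since 25² = 625 ≡ 35).

25, 34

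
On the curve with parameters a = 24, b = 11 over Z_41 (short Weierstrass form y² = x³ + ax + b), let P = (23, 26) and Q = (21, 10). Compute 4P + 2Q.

(33, 39)

First 4P:
Repeated addition: build up to 4P.
2P: tangent at (23, 26): λ = (3·23² + 24)/(2·26) ≡ 12/11. 11⁻¹ ≡ 15 (mod 41), so λ ≡ 12·15 ≡ 16.
  x = λ² - 23 - 23 = 256 - 46 ≡ 5; y = λ·(23 - 5) - 26 ≡ 16. → (5, 16)
3P: (5, 16) + (23, 26). λ = (26 - 16)/(23 - 5) ≡ 10/18 mod 41. 18⁻¹ ≡ 16 (mod 41) since 18·16 = 288 ≡ 1, so λ ≡ 37.
  x = λ² - 5 - 23 = 1369 - 28 ≡ 29; y = λ·(5 - 29) - 16 ≡ 39. → (29, 39)
4P: (29, 39) + (23, 26). λ = (26 - 39)/(23 - 29) ≡ 28/35 mod 41. 35⁻¹ ≡ 34 (mod 41), so λ ≡ 9.
  x = λ² - 29 - 23 = 81 - 52 ≡ 29; y = λ·(29 - 29) - 39 ≡ 2. → (29, 2)
4P = (29, 2).
Next 2Q:
Repeated addition: build up to 2Q.
2Q: tangent at (21, 10): λ = (3·21² + 24)/(2·10) ≡ 35/20. 20⁻¹ ≡ 39 (mod 41), so λ ≡ 35·39 ≡ 12.
  x = λ² - 21 - 21 = 144 - 42 ≡ 20; y = λ·(21 - 20) - 10 ≡ 2. → (20, 2)
2Q = (20, 2).
Finally 4P + 2Q:
(29, 2) + (20, 2). λ = (2 - 2)/(20 - 29) ≡ 0/32 mod 41. 32⁻¹ ≡ 9 (mod 41) since 32·9 = 288 ≡ 1, so λ ≡ 0.
  x = λ² - 29 - 20 = 0 - 49 ≡ 33; y = λ·(29 - 33) - 2 ≡ 39. → (33, 39)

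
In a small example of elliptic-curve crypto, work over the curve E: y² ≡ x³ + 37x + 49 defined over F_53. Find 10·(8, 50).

Write Q = (8, 50).
Repeated addition: build up to 10Q.
2Q: tangent at (8, 50): λ = (3·8² + 37)/(2·50) ≡ 17/47. 47⁻¹ ≡ 44 (mod 53), so λ ≡ 17·44 ≡ 6.
  x = λ² - 8 - 8 = 36 - 16 ≡ 20; y = λ·(8 - 20) - 50 ≡ 37. → (20, 37)
3Q: (20, 37) + (8, 50). λ = (50 - 37)/(8 - 20) ≡ 13/41 mod 53. 41⁻¹ ≡ 22 (mod 53) since 41·22 = 902 ≡ 1, so λ ≡ 21.
  x = λ² - 20 - 8 = 441 - 28 ≡ 42; y = λ·(20 - 42) - 37 ≡ 31. → (42, 31)
4Q: (42, 31) + (8, 50). λ = (50 - 31)/(8 - 42) ≡ 19/19 mod 53. 19⁻¹ ≡ 14 (mod 53), so λ ≡ 1.
  x = λ² - 42 - 8 = 1 - 50 ≡ 4; y = λ·(42 - 4) - 31 ≡ 7. → (4, 7)
5Q: (4, 7) + (8, 50). λ = (50 - 7)/(8 - 4) ≡ 43/4 mod 53. 4⁻¹ ≡ 40 (mod 53), so λ ≡ 24.
  x = λ² - 4 - 8 = 576 - 12 ≡ 34; y = λ·(4 - 34) - 7 ≡ 15. → (34, 15)
6Q: (34, 15) + (8, 50). λ = (50 - 15)/(8 - 34) ≡ 35/27 mod 53. 27⁻¹ ≡ 2 (mod 53), so λ ≡ 17.
  x = λ² - 34 - 8 = 289 - 42 ≡ 35; y = λ·(34 - 35) - 15 ≡ 21. → (35, 21)
7Q: (35, 21) + (8, 50). λ = (50 - 21)/(8 - 35) ≡ 29/26 mod 53. 26⁻¹ ≡ 51 (mod 53), so λ ≡ 48.
  x = λ² - 35 - 8 = 2304 - 43 ≡ 35; y = λ·(35 - 35) - 21 ≡ 32. → (35, 32)
8Q: (35, 32) + (8, 50). λ = (50 - 32)/(8 - 35) ≡ 18/26 mod 53. 26⁻¹ ≡ 51 (mod 53) since 26·51 = 1326 ≡ 1, so λ ≡ 17.
  x = λ² - 35 - 8 = 289 - 43 ≡ 34; y = λ·(35 - 34) - 32 ≡ 38. → (34, 38)
9Q: (34, 38) + (8, 50). λ = (50 - 38)/(8 - 34) ≡ 12/27 mod 53. 27⁻¹ ≡ 2 (mod 53), so λ ≡ 24.
  x = λ² - 34 - 8 = 576 - 42 ≡ 4; y = λ·(34 - 4) - 38 ≡ 46. → (4, 46)
10Q: (4, 46) + (8, 50). λ = (50 - 46)/(8 - 4) ≡ 4/4 mod 53. 4⁻¹ ≡ 40 (mod 53) since 4·40 = 160 ≡ 1, so λ ≡ 1.
  x = λ² - 4 - 8 = 1 - 12 ≡ 42; y = λ·(4 - 42) - 46 ≡ 22. → (42, 22)

(42, 22)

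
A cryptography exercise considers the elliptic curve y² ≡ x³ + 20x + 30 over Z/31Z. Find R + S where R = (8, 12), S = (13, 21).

(8, 12) + (13, 21). λ = (21 - 12)/(13 - 8) ≡ 9/5 mod 31. 5⁻¹ ≡ 25 (mod 31), so λ ≡ 8.
  x = λ² - 8 - 13 = 64 - 21 ≡ 12; y = λ·(8 - 12) - 12 ≡ 18. → (12, 18)

(12, 18)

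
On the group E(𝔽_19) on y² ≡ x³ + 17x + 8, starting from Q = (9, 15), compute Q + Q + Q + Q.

(15, 16)

Repeated addition: build up to 4Q.
2Q: tangent at (9, 15): λ = (3·9² + 17)/(2·15) ≡ 13/11. 11⁻¹ ≡ 7 (mod 19) since 11·7 = 77 ≡ 1, so λ ≡ 13·7 ≡ 15.
  x = λ² - 9 - 9 = 225 - 18 ≡ 17; y = λ·(9 - 17) - 15 ≡ 17. → (17, 17)
3Q: (17, 17) + (9, 15). λ = (15 - 17)/(9 - 17) ≡ 17/11 mod 19. 11⁻¹ ≡ 7 (mod 19), so λ ≡ 5.
  x = λ² - 17 - 9 = 25 - 26 ≡ 18; y = λ·(17 - 18) - 17 ≡ 16. → (18, 16)
4Q: (18, 16) + (9, 15). λ = (15 - 16)/(9 - 18) ≡ 18/10 mod 19. 10⁻¹ ≡ 2 (mod 19), so λ ≡ 17.
  x = λ² - 18 - 9 = 289 - 27 ≡ 15; y = λ·(18 - 15) - 16 ≡ 16. → (15, 16)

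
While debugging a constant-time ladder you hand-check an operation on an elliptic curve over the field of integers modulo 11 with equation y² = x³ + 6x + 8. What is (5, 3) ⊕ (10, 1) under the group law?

(1, 2)

(5, 3) + (10, 1). λ = (1 - 3)/(10 - 5) ≡ 9/5 mod 11. 5⁻¹ ≡ 9 (mod 11), so λ ≡ 4.
  x = λ² - 5 - 10 = 16 - 15 ≡ 1; y = λ·(5 - 1) - 3 ≡ 2. → (1, 2)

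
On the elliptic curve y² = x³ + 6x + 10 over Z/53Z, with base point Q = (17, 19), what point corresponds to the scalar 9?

Double-and-add on 9 = (1001)₂. Start with Q = (17, 19) for the leading 1-bit.
double: tangent at (17, 19): λ = (3·17² + 6)/(2·19) ≡ 25/38. 38⁻¹ ≡ 7 (mod 53), so λ ≡ 25·7 ≡ 16.
  x = λ² - 17 - 17 = 256 - 34 ≡ 10; y = λ·(17 - 10) - 19 ≡ 40. → (10, 40)
double: tangent at (10, 40): λ = (3·10² + 6)/(2·40) ≡ 41/27. 27⁻¹ ≡ 2 (mod 53) since 27·2 = 54 ≡ 1, so λ ≡ 41·2 ≡ 29.
  x = λ² - 10 - 10 = 841 - 20 ≡ 26; y = λ·(10 - 26) - 40 ≡ 26. → (26, 26)
double: tangent at (26, 26): λ = (3·26² + 6)/(2·26) ≡ 20/52. 52⁻¹ ≡ 52 (mod 53) since 52·52 = 2704 ≡ 1, so λ ≡ 20·52 ≡ 33.
  x = λ² - 26 - 26 = 1089 - 52 ≡ 30; y = λ·(26 - 30) - 26 ≡ 1. → (30, 1)
add Q: (30, 1) + (17, 19). λ = (19 - 1)/(17 - 30) ≡ 18/40 mod 53. 40⁻¹ ≡ 4 (mod 53), so λ ≡ 19.
  x = λ² - 30 - 17 = 361 - 47 ≡ 49; y = λ·(30 - 49) - 1 ≡ 9. → (49, 9)

(49, 9)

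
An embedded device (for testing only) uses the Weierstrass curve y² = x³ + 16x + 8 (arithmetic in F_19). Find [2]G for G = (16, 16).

(3, 8)

tangent at (16, 16): λ = (3·16² + 16)/(2·16) ≡ 5/13. 13⁻¹ ≡ 3 (mod 19), so λ ≡ 5·3 ≡ 15.
  x = λ² - 16 - 16 = 225 - 32 ≡ 3; y = λ·(16 - 3) - 16 ≡ 8. → (3, 8)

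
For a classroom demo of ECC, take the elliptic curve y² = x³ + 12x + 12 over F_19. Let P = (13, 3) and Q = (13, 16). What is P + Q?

The two points share x = 13 and their y-coordinates satisfy 3 + 16 ≡ 0 (mod 19), so they are inverses. Their sum is the point at infinity.

O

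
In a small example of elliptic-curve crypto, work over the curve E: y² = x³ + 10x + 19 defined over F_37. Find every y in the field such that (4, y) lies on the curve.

x³ + 10x + 19 = 123 ≡ 12 (mod 37).
Square roots of 12 mod 37: 7 and 30 (since 7² = 49 ≡ 12).

7, 30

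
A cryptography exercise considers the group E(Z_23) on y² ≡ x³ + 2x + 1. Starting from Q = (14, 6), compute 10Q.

Double-and-add on 10 = (1010)₂. Start with Q = (14, 6) for the leading 1-bit.
double: tangent at (14, 6): λ = (3·14² + 2)/(2·6) ≡ 15/12. 12⁻¹ ≡ 2 (mod 23), so λ ≡ 15·2 ≡ 7.
  x = λ² - 14 - 14 = 49 - 28 ≡ 21; y = λ·(14 - 21) - 6 ≡ 14. → (21, 14)
double: tangent at (21, 14): λ = (3·21² + 2)/(2·14) ≡ 14/5. 5⁻¹ ≡ 14 (mod 23), so λ ≡ 14·14 ≡ 12.
  x = λ² - 21 - 21 = 144 - 42 ≡ 10; y = λ·(21 - 10) - 14 ≡ 3. → (10, 3)
add Q: (10, 3) + (14, 6). λ = (6 - 3)/(14 - 10) ≡ 3/4 mod 23. 4⁻¹ ≡ 6 (mod 23), so λ ≡ 18.
  x = λ² - 10 - 14 = 324 - 24 ≡ 1; y = λ·(10 - 1) - 3 ≡ 21. → (1, 21)
double: tangent at (1, 21): λ = (3·1² + 2)/(2·21) ≡ 5/19. 19⁻¹ ≡ 17 (mod 23) since 19·17 = 323 ≡ 1, so λ ≡ 5·17 ≡ 16.
  x = λ² - 1 - 1 = 256 - 2 ≡ 1; y = λ·(1 - 1) - 21 ≡ 2. → (1, 2)

(1, 2)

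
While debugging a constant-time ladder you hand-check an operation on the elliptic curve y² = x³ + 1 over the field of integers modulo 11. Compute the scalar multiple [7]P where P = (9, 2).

Repeated addition: build up to 7P.
2P: tangent at (9, 2): λ = (3·9² + 0)/(2·2) ≡ 1/4. 4⁻¹ ≡ 3 (mod 11), so λ ≡ 1·3 ≡ 3.
  x = λ² - 9 - 9 = 9 - 18 ≡ 2; y = λ·(9 - 2) - 2 ≡ 8. → (2, 8)
3P: (2, 8) + (9, 2). λ = (2 - 8)/(9 - 2) ≡ 5/7 mod 11. 7⁻¹ ≡ 8 (mod 11), so λ ≡ 7.
  x = λ² - 2 - 9 = 49 - 11 ≡ 5; y = λ·(2 - 5) - 8 ≡ 4. → (5, 4)
4P: (5, 4) + (9, 2). λ = (2 - 4)/(9 - 5) ≡ 9/4 mod 11. 4⁻¹ ≡ 3 (mod 11) since 4·3 = 12 ≡ 1, so λ ≡ 5.
  x = λ² - 5 - 9 = 25 - 14 ≡ 0; y = λ·(5 - 0) - 4 ≡ 10. → (0, 10)
5P: (0, 10) + (9, 2). λ = (2 - 10)/(9 - 0) ≡ 3/9 mod 11. 9⁻¹ ≡ 5 (mod 11) since 9·5 = 45 ≡ 1, so λ ≡ 4.
  x = λ² - 0 - 9 = 16 - 9 ≡ 7; y = λ·(0 - 7) - 10 ≡ 6. → (7, 6)
6P: (7, 6) + (9, 2). λ = (2 - 6)/(9 - 7) ≡ 7/2 mod 11. 2⁻¹ ≡ 6 (mod 11), so λ ≡ 9.
  x = λ² - 7 - 9 = 81 - 16 ≡ 10; y = λ·(7 - 10) - 6 ≡ 0. → (10, 0)
7P: (10, 0) + (9, 2). λ = (2 - 0)/(9 - 10) ≡ 2/10 mod 11. 10⁻¹ ≡ 10 (mod 11) since 10·10 = 100 ≡ 1, so λ ≡ 9.
  x = λ² - 10 - 9 = 81 - 19 ≡ 7; y = λ·(10 - 7) - 0 ≡ 5. → (7, 5)

(7, 5)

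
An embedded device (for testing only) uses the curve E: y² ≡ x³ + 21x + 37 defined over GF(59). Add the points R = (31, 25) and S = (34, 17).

(47, 57)

(31, 25) + (34, 17). λ = (17 - 25)/(34 - 31) ≡ 51/3 mod 59. 3⁻¹ ≡ 20 (mod 59), so λ ≡ 17.
  x = λ² - 31 - 34 = 289 - 65 ≡ 47; y = λ·(31 - 47) - 25 ≡ 57. → (47, 57)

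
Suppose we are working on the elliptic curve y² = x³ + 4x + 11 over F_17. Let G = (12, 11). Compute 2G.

tangent at (12, 11): λ = (3·12² + 4)/(2·11) ≡ 11/5. 5⁻¹ ≡ 7 (mod 17) since 5·7 = 35 ≡ 1, so λ ≡ 11·7 ≡ 9.
  x = λ² - 12 - 12 = 81 - 24 ≡ 6; y = λ·(12 - 6) - 11 ≡ 9. → (6, 9)

(6, 9)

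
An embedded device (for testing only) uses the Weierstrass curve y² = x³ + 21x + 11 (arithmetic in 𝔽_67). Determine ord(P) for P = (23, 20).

5

2P: tangent at (23, 20): λ = (3·23² + 21)/(2·20) ≡ 0/40. 40⁻¹ ≡ 62 (mod 67) since 40·62 = 2480 ≡ 1, so λ ≡ 0·62 ≡ 0.
  x = λ² - 23 - 23 = 0 - 46 ≡ 21; y = λ·(23 - 21) - 20 ≡ 47. → (21, 47)
3P: (21, 47) + (23, 20). λ = (20 - 47)/(23 - 21) ≡ 40/2 mod 67. 2⁻¹ ≡ 34 (mod 67), so λ ≡ 20.
  x = λ² - 21 - 23 = 400 - 44 ≡ 21; y = λ·(21 - 21) - 47 ≡ 20. → (21, 20)
4P: (21, 20) + (23, 20). λ = (20 - 20)/(23 - 21) ≡ 0/2 mod 67. 2⁻¹ ≡ 34 (mod 67), so λ ≡ 0.
  x = λ² - 21 - 23 = 0 - 44 ≡ 23; y = λ·(21 - 23) - 20 ≡ 47. → (23, 47)
5P: (23, 47) + (23, 20): same x and y₁ ≡ -y₂, so the sum is 𝒪.
5P = 𝒪, so the order is 5.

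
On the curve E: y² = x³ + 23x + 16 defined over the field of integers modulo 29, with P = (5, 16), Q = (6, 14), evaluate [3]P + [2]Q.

First 3P:
Repeated addition: build up to 3P.
2P: tangent at (5, 16): λ = (3·5² + 23)/(2·16) ≡ 11/3. 3⁻¹ ≡ 10 (mod 29) since 3·10 = 30 ≡ 1, so λ ≡ 11·10 ≡ 23.
  x = λ² - 5 - 5 = 529 - 10 ≡ 26; y = λ·(5 - 26) - 16 ≡ 23. → (26, 23)
3P: (26, 23) + (5, 16). λ = (16 - 23)/(5 - 26) ≡ 22/8 mod 29. 8⁻¹ ≡ 11 (mod 29) since 8·11 = 88 ≡ 1, so λ ≡ 10.
  x = λ² - 26 - 5 = 100 - 31 ≡ 11; y = λ·(26 - 11) - 23 ≡ 11. → (11, 11)
3P = (11, 11).
Next 2Q:
Repeated addition: build up to 2Q.
2Q: tangent at (6, 14): λ = (3·6² + 23)/(2·14) ≡ 15/28. 28⁻¹ ≡ 28 (mod 29) since 28·28 = 784 ≡ 1, so λ ≡ 15·28 ≡ 14.
  x = λ² - 6 - 6 = 196 - 12 ≡ 10; y = λ·(6 - 10) - 14 ≡ 17. → (10, 17)
2Q = (10, 17).
Finally 3P + 2Q:
(11, 11) + (10, 17). λ = (17 - 11)/(10 - 11) ≡ 6/28 mod 29. 28⁻¹ ≡ 28 (mod 29) since 28·28 = 784 ≡ 1, so λ ≡ 23.
  x = λ² - 11 - 10 = 529 - 21 ≡ 15; y = λ·(11 - 15) - 11 ≡ 13. → (15, 13)

(15, 13)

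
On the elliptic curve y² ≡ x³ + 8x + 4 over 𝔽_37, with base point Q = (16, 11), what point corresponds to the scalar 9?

(13, 14)

Double-and-add on 9 = (1001)₂. Start with Q = (16, 11) for the leading 1-bit.
double: tangent at (16, 11): λ = (3·16² + 8)/(2·11) ≡ 36/22. 22⁻¹ ≡ 32 (mod 37) since 22·32 = 704 ≡ 1, so λ ≡ 36·32 ≡ 5.
  x = λ² - 16 - 16 = 25 - 32 ≡ 30; y = λ·(16 - 30) - 11 ≡ 30. → (30, 30)
double: tangent at (30, 30): λ = (3·30² + 8)/(2·30) ≡ 7/23. 23⁻¹ ≡ 29 (mod 37), so λ ≡ 7·29 ≡ 18.
  x = λ² - 30 - 30 = 324 - 60 ≡ 5; y = λ·(30 - 5) - 30 ≡ 13. → (5, 13)
double: tangent at (5, 13): λ = (3·5² + 8)/(2·13) ≡ 9/26. 26⁻¹ ≡ 10 (mod 37) since 26·10 = 260 ≡ 1, so λ ≡ 9·10 ≡ 16.
  x = λ² - 5 - 5 = 256 - 10 ≡ 24; y = λ·(5 - 24) - 13 ≡ 16. → (24, 16)
add Q: (24, 16) + (16, 11). λ = (11 - 16)/(16 - 24) ≡ 32/29 mod 37. 29⁻¹ ≡ 23 (mod 37), so λ ≡ 33.
  x = λ² - 24 - 16 = 1089 - 40 ≡ 13; y = λ·(24 - 13) - 16 ≡ 14. → (13, 14)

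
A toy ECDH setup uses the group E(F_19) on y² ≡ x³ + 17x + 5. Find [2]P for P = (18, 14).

(6, 0)

tangent at (18, 14): λ = (3·18² + 17)/(2·14) ≡ 1/9. 9⁻¹ ≡ 17 (mod 19), so λ ≡ 1·17 ≡ 17.
  x = λ² - 18 - 18 = 289 - 36 ≡ 6; y = λ·(18 - 6) - 14 ≡ 0. → (6, 0)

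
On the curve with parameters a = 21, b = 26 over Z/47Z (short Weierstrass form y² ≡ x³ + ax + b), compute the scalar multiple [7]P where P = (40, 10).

Double-and-add on 7 = (111)₂. Start with P = (40, 10) for the leading 1-bit.
double: tangent at (40, 10): λ = (3·40² + 21)/(2·10) ≡ 27/20. 20⁻¹ ≡ 40 (mod 47), so λ ≡ 27·40 ≡ 46.
  x = λ² - 40 - 40 = 2116 - 80 ≡ 15; y = λ·(40 - 15) - 10 ≡ 12. → (15, 12)
add P: (15, 12) + (40, 10). λ = (10 - 12)/(40 - 15) ≡ 45/25 mod 47. 25⁻¹ ≡ 32 (mod 47), so λ ≡ 30.
  x = λ² - 15 - 40 = 900 - 55 ≡ 46; y = λ·(15 - 46) - 12 ≡ 45. → (46, 45)
double: tangent at (46, 45): λ = (3·46² + 21)/(2·45) ≡ 24/43. 43⁻¹ ≡ 35 (mod 47) since 43·35 = 1505 ≡ 1, so λ ≡ 24·35 ≡ 41.
  x = λ² - 46 - 46 = 1681 - 92 ≡ 38; y = λ·(46 - 38) - 45 ≡ 1. → (38, 1)
add P: (38, 1) + (40, 10). λ = (10 - 1)/(40 - 38) ≡ 9/2 mod 47. 2⁻¹ ≡ 24 (mod 47), so λ ≡ 28.
  x = λ² - 38 - 40 = 784 - 78 ≡ 1; y = λ·(38 - 1) - 1 ≡ 1. → (1, 1)

(1, 1)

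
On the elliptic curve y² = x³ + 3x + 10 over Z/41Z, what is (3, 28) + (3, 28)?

(39, 23)

tangent at (3, 28): λ = (3·3² + 3)/(2·28) ≡ 30/15. 15⁻¹ ≡ 11 (mod 41) since 15·11 = 165 ≡ 1, so λ ≡ 30·11 ≡ 2.
  x = λ² - 3 - 3 = 4 - 6 ≡ 39; y = λ·(3 - 39) - 28 ≡ 23. → (39, 23)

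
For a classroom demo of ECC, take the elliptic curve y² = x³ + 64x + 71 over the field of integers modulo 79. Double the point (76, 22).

tangent at (76, 22): λ = (3·76² + 64)/(2·22) ≡ 12/44. 44⁻¹ ≡ 9 (mod 79), so λ ≡ 12·9 ≡ 29.
  x = λ² - 76 - 76 = 841 - 152 ≡ 57; y = λ·(76 - 57) - 22 ≡ 55. → (57, 55)

(57, 55)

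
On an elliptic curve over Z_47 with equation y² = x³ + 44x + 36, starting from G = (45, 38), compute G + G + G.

Repeated addition: build up to 3G.
2G: tangent at (45, 38): λ = (3·45² + 44)/(2·38) ≡ 9/29. 29⁻¹ ≡ 13 (mod 47) since 29·13 = 377 ≡ 1, so λ ≡ 9·13 ≡ 23.
  x = λ² - 45 - 45 = 529 - 90 ≡ 16; y = λ·(45 - 16) - 38 ≡ 18. → (16, 18)
3G: (16, 18) + (45, 38). λ = (38 - 18)/(45 - 16) ≡ 20/29 mod 47. 29⁻¹ ≡ 13 (mod 47) since 29·13 = 377 ≡ 1, so λ ≡ 25.
  x = λ² - 16 - 45 = 625 - 61 ≡ 0; y = λ·(16 - 0) - 18 ≡ 6. → (0, 6)

(0, 6)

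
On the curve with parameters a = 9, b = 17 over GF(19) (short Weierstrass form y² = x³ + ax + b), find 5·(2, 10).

(18, 8)

Write P = (2, 10).
Double-and-add on 5 = (101)₂. Start with P = (2, 10) for the leading 1-bit.
double: tangent at (2, 10): λ = (3·2² + 9)/(2·10) ≡ 2/1. 1⁻¹ ≡ 1 (mod 19) since 1·1 = 1 ≡ 1, so λ ≡ 2·1 ≡ 2.
  x = λ² - 2 - 2 = 4 - 4 ≡ 0; y = λ·(2 - 0) - 10 ≡ 13. → (0, 13)
double: tangent at (0, 13): λ = (3·0² + 9)/(2·13) ≡ 9/7. 7⁻¹ ≡ 11 (mod 19) since 7·11 = 77 ≡ 1, so λ ≡ 9·11 ≡ 4.
  x = λ² - 0 - 0 = 16 - 0 ≡ 16; y = λ·(0 - 16) - 13 ≡ 18. → (16, 18)
add P: (16, 18) + (2, 10). λ = (10 - 18)/(2 - 16) ≡ 11/5 mod 19. 5⁻¹ ≡ 4 (mod 19) since 5·4 = 20 ≡ 1, so λ ≡ 6.
  x = λ² - 16 - 2 = 36 - 18 ≡ 18; y = λ·(16 - 18) - 18 ≡ 8. → (18, 8)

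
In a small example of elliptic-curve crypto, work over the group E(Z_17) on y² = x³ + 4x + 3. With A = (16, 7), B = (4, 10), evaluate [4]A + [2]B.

(16, 7)

First 4A:
Double-and-add on 4 = (100)₂. Start with A = (16, 7) for the leading 1-bit.
double: tangent at (16, 7): λ = (3·16² + 4)/(2·7) ≡ 7/14. 14⁻¹ ≡ 11 (mod 17), so λ ≡ 7·11 ≡ 9.
  x = λ² - 16 - 16 = 81 - 32 ≡ 15; y = λ·(16 - 15) - 7 ≡ 2. → (15, 2)
double: tangent at (15, 2): λ = (3·15² + 4)/(2·2) ≡ 16/4. 4⁻¹ ≡ 13 (mod 17) since 4·13 = 52 ≡ 1, so λ ≡ 16·13 ≡ 4.
  x = λ² - 15 - 15 = 16 - 30 ≡ 3; y = λ·(15 - 3) - 2 ≡ 12. → (3, 12)
4A = (3, 12).
Next 2B:
Repeated addition: build up to 2B.
2B: tangent at (4, 10): λ = (3·4² + 4)/(2·10) ≡ 1/3. 3⁻¹ ≡ 6 (mod 17) since 3·6 = 18 ≡ 1, so λ ≡ 1·6 ≡ 6.
  x = λ² - 4 - 4 = 36 - 8 ≡ 11; y = λ·(4 - 11) - 10 ≡ 16. → (11, 16)
2B = (11, 16).
Finally 4A + 2B:
(3, 12) + (11, 16). λ = (16 - 12)/(11 - 3) ≡ 4/8 mod 17. 8⁻¹ ≡ 15 (mod 17) since 8·15 = 120 ≡ 1, so λ ≡ 9.
  x = λ² - 3 - 11 = 81 - 14 ≡ 16; y = λ·(3 - 16) - 12 ≡ 7. → (16, 7)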